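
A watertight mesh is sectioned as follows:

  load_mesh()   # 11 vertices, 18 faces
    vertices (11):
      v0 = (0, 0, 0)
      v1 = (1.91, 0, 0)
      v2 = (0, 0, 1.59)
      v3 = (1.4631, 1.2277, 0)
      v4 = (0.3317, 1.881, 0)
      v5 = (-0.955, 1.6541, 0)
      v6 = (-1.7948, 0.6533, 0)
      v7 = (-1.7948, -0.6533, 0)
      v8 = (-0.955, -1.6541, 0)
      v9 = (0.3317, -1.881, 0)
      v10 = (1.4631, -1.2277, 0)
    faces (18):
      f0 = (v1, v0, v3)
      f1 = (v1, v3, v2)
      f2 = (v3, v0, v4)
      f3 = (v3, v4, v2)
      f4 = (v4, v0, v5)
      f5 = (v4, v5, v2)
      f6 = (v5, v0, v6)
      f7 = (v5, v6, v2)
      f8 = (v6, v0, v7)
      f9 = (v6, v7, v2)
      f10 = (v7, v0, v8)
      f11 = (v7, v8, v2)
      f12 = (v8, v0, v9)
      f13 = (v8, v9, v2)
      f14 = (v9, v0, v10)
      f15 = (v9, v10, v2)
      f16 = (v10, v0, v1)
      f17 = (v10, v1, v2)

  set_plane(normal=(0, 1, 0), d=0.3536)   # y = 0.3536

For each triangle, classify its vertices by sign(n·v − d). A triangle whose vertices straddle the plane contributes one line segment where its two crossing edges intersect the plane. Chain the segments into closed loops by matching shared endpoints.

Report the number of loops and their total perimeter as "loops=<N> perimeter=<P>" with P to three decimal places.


Straddling triangles (10 of 18):
  (v1,v0,v3) [--+] → (0.421399, 0.3536, 0)–(1.78128, 0.3536, 0)  len=1.3599
  (v1,v3,v2) [-+-] → (1.78128, 0.3536, 0)–(0.421399, 0.3536, 1.13205)  len=1.7694
  (v3,v0,v4) [+-+] → (0.421399, 0.3536, 0)–(0.0623547, 0.3536, 0)  len=0.3590
  (v3,v4,v2) [++-] → (0.0623547, 0.3536, 1.2911)–(0.421399, 0.3536, 1.13205)  len=0.3927
  (v4,v0,v5) [+-+] → (0.0623547, 0.3536, 0)–(-0.204152, 0.3536, 0)  len=0.2665
  (v4,v5,v2) [++-] → (-0.204152, 0.3536, 1.2501)–(0.0623547, 0.3536, 1.2911)  len=0.2696
  (v5,v0,v6) [+-+] → (-0.204152, 0.3536, 0)–(-0.971439, 0.3536, 0)  len=0.7673
  (v5,v6,v2) [++-] → (-0.971439, 0.3536, 0.729409)–(-0.204152, 0.3536, 1.2501)  len=0.9273
  (v6,v0,v7) [+--] → (-0.971439, 0.3536, 0)–(-1.7948, 0.3536, 0)  len=0.8234
  (v6,v7,v2) [+--] → (-1.7948, 0.3536, 0)–(-0.971439, 0.3536, 0.729409)  len=1.1000

Chained into 1 loop(s):
  loop 1: 10 segments, perimeter = 8.0351
Total perimeter = 8.035

loops=1 perimeter=8.035


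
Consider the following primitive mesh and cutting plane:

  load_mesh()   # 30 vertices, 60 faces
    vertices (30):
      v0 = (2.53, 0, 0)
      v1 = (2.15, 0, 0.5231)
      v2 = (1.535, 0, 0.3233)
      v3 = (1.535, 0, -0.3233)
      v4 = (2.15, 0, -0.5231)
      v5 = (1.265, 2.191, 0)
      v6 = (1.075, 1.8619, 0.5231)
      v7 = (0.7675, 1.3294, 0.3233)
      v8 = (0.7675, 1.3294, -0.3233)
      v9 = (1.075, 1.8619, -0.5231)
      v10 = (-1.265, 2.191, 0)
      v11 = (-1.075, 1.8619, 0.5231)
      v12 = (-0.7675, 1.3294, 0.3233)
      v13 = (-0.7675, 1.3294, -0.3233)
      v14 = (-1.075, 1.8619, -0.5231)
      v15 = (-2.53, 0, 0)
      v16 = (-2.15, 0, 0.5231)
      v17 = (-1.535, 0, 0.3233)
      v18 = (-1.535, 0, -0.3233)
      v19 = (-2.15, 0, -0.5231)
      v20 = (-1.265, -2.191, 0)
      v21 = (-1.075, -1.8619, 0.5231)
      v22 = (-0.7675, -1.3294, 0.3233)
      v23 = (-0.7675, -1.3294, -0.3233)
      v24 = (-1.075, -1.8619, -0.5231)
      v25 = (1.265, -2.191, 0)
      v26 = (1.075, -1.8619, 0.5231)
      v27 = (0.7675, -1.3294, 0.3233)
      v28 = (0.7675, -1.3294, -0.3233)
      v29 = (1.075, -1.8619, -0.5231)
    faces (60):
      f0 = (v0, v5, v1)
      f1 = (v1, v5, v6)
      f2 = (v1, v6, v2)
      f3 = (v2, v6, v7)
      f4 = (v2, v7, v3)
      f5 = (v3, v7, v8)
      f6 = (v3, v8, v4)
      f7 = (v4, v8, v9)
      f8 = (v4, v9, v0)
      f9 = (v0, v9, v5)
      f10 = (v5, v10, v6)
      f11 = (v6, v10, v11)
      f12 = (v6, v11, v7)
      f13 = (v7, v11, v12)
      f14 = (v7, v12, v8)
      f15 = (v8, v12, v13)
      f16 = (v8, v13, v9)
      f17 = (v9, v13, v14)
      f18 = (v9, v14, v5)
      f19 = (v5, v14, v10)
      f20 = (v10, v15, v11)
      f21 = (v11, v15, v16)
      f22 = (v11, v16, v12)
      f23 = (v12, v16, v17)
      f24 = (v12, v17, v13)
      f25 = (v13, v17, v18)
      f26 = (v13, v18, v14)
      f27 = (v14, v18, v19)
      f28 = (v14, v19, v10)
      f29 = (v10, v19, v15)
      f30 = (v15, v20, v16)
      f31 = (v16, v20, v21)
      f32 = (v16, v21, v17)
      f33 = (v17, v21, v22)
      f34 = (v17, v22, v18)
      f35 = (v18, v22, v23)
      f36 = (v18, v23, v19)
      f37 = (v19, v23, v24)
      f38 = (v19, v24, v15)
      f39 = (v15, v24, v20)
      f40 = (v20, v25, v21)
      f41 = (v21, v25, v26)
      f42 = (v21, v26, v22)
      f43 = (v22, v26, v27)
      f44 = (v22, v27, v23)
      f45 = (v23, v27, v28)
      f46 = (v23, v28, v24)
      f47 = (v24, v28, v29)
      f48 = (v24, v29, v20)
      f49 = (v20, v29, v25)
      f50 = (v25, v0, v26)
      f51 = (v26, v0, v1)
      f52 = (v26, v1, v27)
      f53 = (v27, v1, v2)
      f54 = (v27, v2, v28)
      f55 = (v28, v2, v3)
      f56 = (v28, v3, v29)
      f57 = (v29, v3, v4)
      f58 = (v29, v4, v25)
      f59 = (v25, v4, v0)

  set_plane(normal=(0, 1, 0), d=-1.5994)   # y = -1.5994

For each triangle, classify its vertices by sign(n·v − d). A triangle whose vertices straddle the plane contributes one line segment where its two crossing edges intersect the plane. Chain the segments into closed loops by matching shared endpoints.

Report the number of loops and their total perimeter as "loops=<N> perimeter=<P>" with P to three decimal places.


Straddling triangles (18 of 60):
  (v15,v20,v16) [+-+] → (-1.60657, -1.5994, 0)–(-1.50396, -1.5994, 0.141244)  len=0.1746
  (v16,v20,v21) [+--] → (-1.50396, -1.5994, 0.141244)–(-1.22656, -1.5994, 0.5231)  len=0.4720
  (v16,v21,v17) [+-+] → (-1.22656, -1.5994, 0.5231)–(-1.13985, -1.5994, 0.494931)  len=0.0912
  (v17,v21,v22) [+-+] → (-1.13985, -1.5994, 0.494931)–(-0.923415, -1.5994, 0.424607)  len=0.2276
  (v19,v23,v24) [++-] → (-0.923415, -1.5994, -0.424607)–(-1.22656, -1.5994, -0.5231)  len=0.3187
  (v19,v24,v15) [+-+] → (-1.22656, -1.5994, -0.5231)–(-1.28013, -1.5994, -0.449351)  len=0.0912
  (v15,v24,v20) [+--] → (-1.28013, -1.5994, -0.449351)–(-1.60657, -1.5994, 0)  len=0.5554
  (v21,v26,v22) [--+] → (0.166725, -1.5994, 0.424607)–(-0.923415, -1.5994, 0.424607)  len=1.0901
  (v22,v26,v27) [+-+] → (0.166725, -1.5994, 0.424607)–(0.923415, -1.5994, 0.424607)  len=0.7567
  (v23,v28,v24) [++-] → (-0.166725, -1.5994, -0.424607)–(-0.923415, -1.5994, -0.424607)  len=0.7567
  (v24,v28,v29) [-+-] → (-0.166725, -1.5994, -0.424607)–(0.923415, -1.5994, -0.424607)  len=1.0901
  (v25,v0,v26) [-+-] → (1.60657, -1.5994, 0)–(1.28013, -1.5994, 0.449351)  len=0.5554
  (v26,v0,v1) [-++] → (1.28013, -1.5994, 0.449351)–(1.22656, -1.5994, 0.5231)  len=0.0912
  (v26,v1,v27) [-++] → (1.22656, -1.5994, 0.5231)–(0.923415, -1.5994, 0.424607)  len=0.3187
  (v28,v3,v29) [++-] → (1.13985, -1.5994, -0.494931)–(0.923415, -1.5994, -0.424607)  len=0.2276
  (v29,v3,v4) [-++] → (1.13985, -1.5994, -0.494931)–(1.22656, -1.5994, -0.5231)  len=0.0912
  (v29,v4,v25) [-+-] → (1.22656, -1.5994, -0.5231)–(1.50396, -1.5994, -0.141244)  len=0.4720
  (v25,v4,v0) [-++] → (1.50396, -1.5994, -0.141244)–(1.60657, -1.5994, 0)  len=0.1746

Chained into 1 loop(s):
  loop 1: 18 segments, perimeter = 7.5549
Total perimeter = 7.555

loops=1 perimeter=7.555


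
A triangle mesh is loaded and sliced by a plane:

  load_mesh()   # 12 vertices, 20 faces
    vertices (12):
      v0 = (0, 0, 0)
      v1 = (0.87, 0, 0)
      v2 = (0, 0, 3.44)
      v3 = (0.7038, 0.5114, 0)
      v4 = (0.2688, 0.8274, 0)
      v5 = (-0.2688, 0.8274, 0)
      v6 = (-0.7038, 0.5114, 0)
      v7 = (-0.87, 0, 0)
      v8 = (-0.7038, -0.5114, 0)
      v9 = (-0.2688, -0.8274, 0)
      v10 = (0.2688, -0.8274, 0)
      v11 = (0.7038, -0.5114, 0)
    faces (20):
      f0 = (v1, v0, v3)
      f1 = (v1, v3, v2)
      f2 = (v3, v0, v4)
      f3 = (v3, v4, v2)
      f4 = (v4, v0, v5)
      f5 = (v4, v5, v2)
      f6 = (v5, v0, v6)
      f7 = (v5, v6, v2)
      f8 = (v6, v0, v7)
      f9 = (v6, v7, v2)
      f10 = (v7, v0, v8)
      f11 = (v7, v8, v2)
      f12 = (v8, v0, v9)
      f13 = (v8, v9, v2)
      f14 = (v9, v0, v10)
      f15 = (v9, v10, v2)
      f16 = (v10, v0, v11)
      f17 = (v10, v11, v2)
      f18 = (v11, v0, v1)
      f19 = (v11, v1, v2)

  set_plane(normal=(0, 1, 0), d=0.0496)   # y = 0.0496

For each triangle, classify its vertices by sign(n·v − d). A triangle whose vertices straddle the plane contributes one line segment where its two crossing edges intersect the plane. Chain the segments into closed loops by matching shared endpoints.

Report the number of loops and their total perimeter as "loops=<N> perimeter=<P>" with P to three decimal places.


Straddling triangles (10 of 20):
  (v1,v0,v3) [--+] → (0.0682606, 0.0496, 0)–(0.85388, 0.0496, 0)  len=0.7856
  (v1,v3,v2) [-+-] → (0.85388, 0.0496, 0)–(0.0682606, 0.0496, 3.10636)  len=3.2042
  (v3,v0,v4) [+-+] → (0.0682606, 0.0496, 0)–(0.0161137, 0.0496, 0)  len=0.0521
  (v3,v4,v2) [++-] → (0.0161137, 0.0496, 3.23378)–(0.0682606, 0.0496, 3.10636)  len=0.1377
  (v4,v0,v5) [+-+] → (0.0161137, 0.0496, 0)–(-0.0161137, 0.0496, 0)  len=0.0322
  (v4,v5,v2) [++-] → (-0.0161137, 0.0496, 3.23378)–(0.0161137, 0.0496, 3.23378)  len=0.0322
  (v5,v0,v6) [+-+] → (-0.0161137, 0.0496, 0)–(-0.0682606, 0.0496, 0)  len=0.0521
  (v5,v6,v2) [++-] → (-0.0682606, 0.0496, 3.10636)–(-0.0161137, 0.0496, 3.23378)  len=0.1377
  (v6,v0,v7) [+--] → (-0.0682606, 0.0496, 0)–(-0.85388, 0.0496, 0)  len=0.7856
  (v6,v7,v2) [+--] → (-0.85388, 0.0496, 0)–(-0.0682606, 0.0496, 3.10636)  len=3.2042

Chained into 1 loop(s):
  loop 1: 10 segments, perimeter = 8.4237
Total perimeter = 8.424

loops=1 perimeter=8.424


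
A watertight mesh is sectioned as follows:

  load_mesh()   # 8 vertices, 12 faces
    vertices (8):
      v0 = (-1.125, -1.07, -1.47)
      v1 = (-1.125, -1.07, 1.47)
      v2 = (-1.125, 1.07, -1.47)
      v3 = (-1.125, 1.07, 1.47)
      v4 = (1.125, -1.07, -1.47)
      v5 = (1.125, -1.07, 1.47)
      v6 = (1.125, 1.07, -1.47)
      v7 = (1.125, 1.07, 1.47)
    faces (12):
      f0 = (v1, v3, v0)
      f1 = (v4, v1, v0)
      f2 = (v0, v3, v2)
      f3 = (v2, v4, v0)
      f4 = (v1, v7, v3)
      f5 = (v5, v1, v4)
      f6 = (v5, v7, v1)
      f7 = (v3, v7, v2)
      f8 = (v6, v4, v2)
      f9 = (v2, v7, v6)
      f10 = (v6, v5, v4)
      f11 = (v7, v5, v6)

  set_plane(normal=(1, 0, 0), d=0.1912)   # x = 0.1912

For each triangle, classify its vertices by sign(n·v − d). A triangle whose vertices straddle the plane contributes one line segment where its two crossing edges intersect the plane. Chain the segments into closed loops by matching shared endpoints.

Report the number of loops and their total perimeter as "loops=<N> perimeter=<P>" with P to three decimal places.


loops=1 perimeter=10.160

Straddling triangles (8 of 12):
  (v4,v1,v0) [+--] → (0.1912, -1.07, -0.249835)–(0.1912, -1.07, -1.47)  len=1.2202
  (v2,v4,v0) [-+-] → (0.1912, -0.181852, -1.47)–(0.1912, -1.07, -1.47)  len=0.8881
  (v1,v7,v3) [-+-] → (0.1912, 0.181852, 1.47)–(0.1912, 1.07, 1.47)  len=0.8881
  (v5,v1,v4) [+-+] → (0.1912, -1.07, 1.47)–(0.1912, -1.07, -0.249835)  len=1.7198
  (v5,v7,v1) [++-] → (0.1912, 0.181852, 1.47)–(0.1912, -1.07, 1.47)  len=1.2519
  (v3,v7,v2) [-+-] → (0.1912, 1.07, 1.47)–(0.1912, 1.07, 0.249835)  len=1.2202
  (v6,v4,v2) [++-] → (0.1912, -0.181852, -1.47)–(0.1912, 1.07, -1.47)  len=1.2519
  (v2,v7,v6) [-++] → (0.1912, 1.07, 0.249835)–(0.1912, 1.07, -1.47)  len=1.7198

Chained into 1 loop(s):
  loop 1: 8 segments, perimeter = 10.1600
Total perimeter = 10.160


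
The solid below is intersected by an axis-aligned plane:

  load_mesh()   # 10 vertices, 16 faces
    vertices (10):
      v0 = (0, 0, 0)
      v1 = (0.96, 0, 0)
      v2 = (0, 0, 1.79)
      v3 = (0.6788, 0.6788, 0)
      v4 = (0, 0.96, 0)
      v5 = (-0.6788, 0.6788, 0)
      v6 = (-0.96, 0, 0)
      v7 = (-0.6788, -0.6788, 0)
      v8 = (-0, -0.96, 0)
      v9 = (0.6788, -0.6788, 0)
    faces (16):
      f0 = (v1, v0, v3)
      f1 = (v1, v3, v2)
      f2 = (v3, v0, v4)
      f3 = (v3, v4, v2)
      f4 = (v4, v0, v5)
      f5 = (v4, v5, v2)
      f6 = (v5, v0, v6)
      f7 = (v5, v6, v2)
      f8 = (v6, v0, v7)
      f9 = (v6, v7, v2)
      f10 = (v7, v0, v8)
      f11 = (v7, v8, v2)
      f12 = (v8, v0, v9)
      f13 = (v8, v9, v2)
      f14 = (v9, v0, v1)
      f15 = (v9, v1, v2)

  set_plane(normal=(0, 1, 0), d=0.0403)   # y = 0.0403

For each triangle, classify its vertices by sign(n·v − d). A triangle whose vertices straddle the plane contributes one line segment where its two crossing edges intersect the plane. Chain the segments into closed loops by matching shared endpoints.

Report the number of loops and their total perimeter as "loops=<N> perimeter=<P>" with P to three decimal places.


loops=1 perimeter=5.810

Straddling triangles (8 of 16):
  (v1,v0,v3) [--+] → (0.0403, 0.0403, 0)–(0.943305, 0.0403, 0)  len=0.9030
  (v1,v3,v2) [-+-] → (0.943305, 0.0403, 0)–(0.0403, 0.0403, 1.68373)  len=1.9106
  (v3,v0,v4) [+-+] → (0.0403, 0.0403, 0)–(0, 0.0403, 0)  len=0.0403
  (v3,v4,v2) [++-] → (0, 0.0403, 1.71486)–(0.0403, 0.0403, 1.68373)  len=0.0509
  (v4,v0,v5) [+-+] → (0, 0.0403, 0)–(-0.0403, 0.0403, 0)  len=0.0403
  (v4,v5,v2) [++-] → (-0.0403, 0.0403, 1.68373)–(0, 0.0403, 1.71486)  len=0.0509
  (v5,v0,v6) [+--] → (-0.0403, 0.0403, 0)–(-0.943305, 0.0403, 0)  len=0.9030
  (v5,v6,v2) [+--] → (-0.943305, 0.0403, 0)–(-0.0403, 0.0403, 1.68373)  len=1.9106

Chained into 1 loop(s):
  loop 1: 8 segments, perimeter = 5.8096
Total perimeter = 5.810


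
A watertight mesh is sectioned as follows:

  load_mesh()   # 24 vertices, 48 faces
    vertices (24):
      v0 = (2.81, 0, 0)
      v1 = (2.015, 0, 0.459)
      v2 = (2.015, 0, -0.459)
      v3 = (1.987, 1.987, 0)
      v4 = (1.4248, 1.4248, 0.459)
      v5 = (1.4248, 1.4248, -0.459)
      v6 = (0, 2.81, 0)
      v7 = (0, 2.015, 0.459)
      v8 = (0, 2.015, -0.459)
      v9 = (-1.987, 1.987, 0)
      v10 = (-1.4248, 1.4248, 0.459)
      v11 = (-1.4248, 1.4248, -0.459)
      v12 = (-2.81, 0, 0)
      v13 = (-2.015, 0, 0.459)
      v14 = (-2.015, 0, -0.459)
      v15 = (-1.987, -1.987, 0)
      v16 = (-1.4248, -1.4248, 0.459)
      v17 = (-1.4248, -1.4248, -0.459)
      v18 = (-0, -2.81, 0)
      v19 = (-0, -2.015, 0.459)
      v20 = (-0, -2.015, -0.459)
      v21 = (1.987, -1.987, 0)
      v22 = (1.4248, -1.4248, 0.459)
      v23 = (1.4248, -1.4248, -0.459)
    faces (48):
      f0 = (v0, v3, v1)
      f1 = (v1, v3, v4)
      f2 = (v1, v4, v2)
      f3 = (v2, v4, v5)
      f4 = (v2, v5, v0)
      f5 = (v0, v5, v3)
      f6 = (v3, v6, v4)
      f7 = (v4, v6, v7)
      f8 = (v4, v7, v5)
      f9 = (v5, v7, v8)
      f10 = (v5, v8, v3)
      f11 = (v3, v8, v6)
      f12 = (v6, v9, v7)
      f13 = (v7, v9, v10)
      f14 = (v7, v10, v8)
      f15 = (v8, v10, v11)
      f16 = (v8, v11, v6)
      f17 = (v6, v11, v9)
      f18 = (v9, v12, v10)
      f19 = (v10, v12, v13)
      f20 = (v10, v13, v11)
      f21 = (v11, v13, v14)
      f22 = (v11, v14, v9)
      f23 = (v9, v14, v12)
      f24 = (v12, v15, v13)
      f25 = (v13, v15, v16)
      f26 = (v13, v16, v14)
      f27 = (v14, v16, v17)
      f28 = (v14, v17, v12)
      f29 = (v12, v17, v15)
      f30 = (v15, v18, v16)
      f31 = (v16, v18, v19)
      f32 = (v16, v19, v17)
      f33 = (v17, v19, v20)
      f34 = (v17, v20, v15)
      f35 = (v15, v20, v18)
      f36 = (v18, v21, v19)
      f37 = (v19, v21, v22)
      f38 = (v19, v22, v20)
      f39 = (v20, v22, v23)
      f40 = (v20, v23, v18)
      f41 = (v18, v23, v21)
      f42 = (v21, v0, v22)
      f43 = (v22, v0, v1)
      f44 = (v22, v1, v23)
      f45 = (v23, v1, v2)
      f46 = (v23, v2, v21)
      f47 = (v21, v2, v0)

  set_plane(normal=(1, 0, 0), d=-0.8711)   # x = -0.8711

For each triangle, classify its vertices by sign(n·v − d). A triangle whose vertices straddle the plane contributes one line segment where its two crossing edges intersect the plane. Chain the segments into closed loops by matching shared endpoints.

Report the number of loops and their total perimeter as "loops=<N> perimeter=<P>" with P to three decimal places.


Straddling triangles (12 of 48):
  (v6,v9,v7) [+-+] → (-0.8711, 2.4492, 0)–(-0.8711, 2.00272, 0.257775)  len=0.5155
  (v7,v9,v10) [+--] → (-0.8711, 2.00272, 0.257775)–(-0.8711, 1.65416, 0.459)  len=0.4025
  (v7,v10,v8) [+-+] → (-0.8711, 1.65416, 0.459)–(-0.8711, 1.65416, 0.102251)  len=0.3567
  (v8,v10,v11) [+--] → (-0.8711, 1.65416, 0.102251)–(-0.8711, 1.65416, -0.459)  len=0.5613
  (v8,v11,v6) [+-+] → (-0.8711, 1.65416, -0.459)–(-0.8711, 1.96311, -0.280625)  len=0.3567
  (v6,v11,v9) [+--] → (-0.8711, 1.96311, -0.280625)–(-0.8711, 2.4492, 0)  len=0.5613
  (v15,v18,v16) [-+-] → (-0.8711, -2.4492, 0)–(-0.8711, -1.96311, 0.280625)  len=0.5613
  (v16,v18,v19) [-++] → (-0.8711, -1.96311, 0.280625)–(-0.8711, -1.65416, 0.459)  len=0.3567
  (v16,v19,v17) [-+-] → (-0.8711, -1.65416, 0.459)–(-0.8711, -1.65416, -0.102251)  len=0.5613
  (v17,v19,v20) [-++] → (-0.8711, -1.65416, -0.102251)–(-0.8711, -1.65416, -0.459)  len=0.3567
  (v17,v20,v15) [-+-] → (-0.8711, -1.65416, -0.459)–(-0.8711, -2.00272, -0.257775)  len=0.4025
  (v15,v20,v18) [-++] → (-0.8711, -2.00272, -0.257775)–(-0.8711, -2.4492, 0)  len=0.5155

Chained into 2 loop(s):
  loop 1: 6 segments, perimeter = 2.7540
  loop 2: 6 segments, perimeter = 2.7540
Total perimeter = 5.508

loops=2 perimeter=5.508


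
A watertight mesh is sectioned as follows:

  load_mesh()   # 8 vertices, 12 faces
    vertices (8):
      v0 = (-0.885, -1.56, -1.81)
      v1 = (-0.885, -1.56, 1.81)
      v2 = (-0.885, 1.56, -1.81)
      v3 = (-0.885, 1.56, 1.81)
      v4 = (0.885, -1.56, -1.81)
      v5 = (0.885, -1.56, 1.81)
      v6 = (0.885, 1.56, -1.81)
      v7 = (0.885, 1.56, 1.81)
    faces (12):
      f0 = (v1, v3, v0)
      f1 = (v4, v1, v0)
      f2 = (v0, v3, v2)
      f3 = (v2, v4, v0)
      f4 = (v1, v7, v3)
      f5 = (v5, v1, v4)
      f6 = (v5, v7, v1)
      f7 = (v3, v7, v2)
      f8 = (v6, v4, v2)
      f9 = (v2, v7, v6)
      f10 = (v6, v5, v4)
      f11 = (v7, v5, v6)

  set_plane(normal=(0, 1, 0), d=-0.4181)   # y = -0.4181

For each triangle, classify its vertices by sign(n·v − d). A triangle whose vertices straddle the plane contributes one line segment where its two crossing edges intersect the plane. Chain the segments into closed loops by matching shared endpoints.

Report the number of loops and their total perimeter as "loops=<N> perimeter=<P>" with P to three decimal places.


loops=1 perimeter=10.780

Straddling triangles (8 of 12):
  (v1,v3,v0) [-+-] → (-0.885, -0.4181, 1.81)–(-0.885, -0.4181, -0.485103)  len=2.2951
  (v0,v3,v2) [-++] → (-0.885, -0.4181, -0.485103)–(-0.885, -0.4181, -1.81)  len=1.3249
  (v2,v4,v0) [+--] → (0.237191, -0.4181, -1.81)–(-0.885, -0.4181, -1.81)  len=1.1222
  (v1,v7,v3) [-++] → (-0.237191, -0.4181, 1.81)–(-0.885, -0.4181, 1.81)  len=0.6478
  (v5,v7,v1) [-+-] → (0.885, -0.4181, 1.81)–(-0.237191, -0.4181, 1.81)  len=1.1222
  (v6,v4,v2) [+-+] → (0.885, -0.4181, -1.81)–(0.237191, -0.4181, -1.81)  len=0.6478
  (v6,v5,v4) [+--] → (0.885, -0.4181, 0.485103)–(0.885, -0.4181, -1.81)  len=2.2951
  (v7,v5,v6) [+-+] → (0.885, -0.4181, 1.81)–(0.885, -0.4181, 0.485103)  len=1.3249

Chained into 1 loop(s):
  loop 1: 8 segments, perimeter = 10.7800
Total perimeter = 10.780


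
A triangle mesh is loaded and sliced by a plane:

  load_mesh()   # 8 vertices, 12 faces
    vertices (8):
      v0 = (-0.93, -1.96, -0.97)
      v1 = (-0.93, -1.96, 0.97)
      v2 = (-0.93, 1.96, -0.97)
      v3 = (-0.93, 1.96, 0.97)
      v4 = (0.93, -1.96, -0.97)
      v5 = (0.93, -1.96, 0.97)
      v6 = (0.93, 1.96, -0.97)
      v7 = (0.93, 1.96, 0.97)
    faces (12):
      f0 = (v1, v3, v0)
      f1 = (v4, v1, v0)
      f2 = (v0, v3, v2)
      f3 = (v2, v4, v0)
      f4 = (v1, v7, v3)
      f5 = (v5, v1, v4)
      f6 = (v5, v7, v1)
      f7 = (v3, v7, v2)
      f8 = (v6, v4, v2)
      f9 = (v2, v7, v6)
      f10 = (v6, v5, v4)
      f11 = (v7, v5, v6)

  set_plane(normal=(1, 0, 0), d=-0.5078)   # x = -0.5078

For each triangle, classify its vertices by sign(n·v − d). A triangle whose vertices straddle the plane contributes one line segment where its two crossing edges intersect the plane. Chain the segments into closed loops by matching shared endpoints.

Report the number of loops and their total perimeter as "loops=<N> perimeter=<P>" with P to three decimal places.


loops=1 perimeter=11.720

Straddling triangles (8 of 12):
  (v4,v1,v0) [+--] → (-0.5078, -1.96, 0.529641)–(-0.5078, -1.96, -0.97)  len=1.4996
  (v2,v4,v0) [-+-] → (-0.5078, 1.0702, -0.97)–(-0.5078, -1.96, -0.97)  len=3.0302
  (v1,v7,v3) [-+-] → (-0.5078, -1.0702, 0.97)–(-0.5078, 1.96, 0.97)  len=3.0302
  (v5,v1,v4) [+-+] → (-0.5078, -1.96, 0.97)–(-0.5078, -1.96, 0.529641)  len=0.4404
  (v5,v7,v1) [++-] → (-0.5078, -1.0702, 0.97)–(-0.5078, -1.96, 0.97)  len=0.8898
  (v3,v7,v2) [-+-] → (-0.5078, 1.96, 0.97)–(-0.5078, 1.96, -0.529641)  len=1.4996
  (v6,v4,v2) [++-] → (-0.5078, 1.0702, -0.97)–(-0.5078, 1.96, -0.97)  len=0.8898
  (v2,v7,v6) [-++] → (-0.5078, 1.96, -0.529641)–(-0.5078, 1.96, -0.97)  len=0.4404

Chained into 1 loop(s):
  loop 1: 8 segments, perimeter = 11.7200
Total perimeter = 11.720


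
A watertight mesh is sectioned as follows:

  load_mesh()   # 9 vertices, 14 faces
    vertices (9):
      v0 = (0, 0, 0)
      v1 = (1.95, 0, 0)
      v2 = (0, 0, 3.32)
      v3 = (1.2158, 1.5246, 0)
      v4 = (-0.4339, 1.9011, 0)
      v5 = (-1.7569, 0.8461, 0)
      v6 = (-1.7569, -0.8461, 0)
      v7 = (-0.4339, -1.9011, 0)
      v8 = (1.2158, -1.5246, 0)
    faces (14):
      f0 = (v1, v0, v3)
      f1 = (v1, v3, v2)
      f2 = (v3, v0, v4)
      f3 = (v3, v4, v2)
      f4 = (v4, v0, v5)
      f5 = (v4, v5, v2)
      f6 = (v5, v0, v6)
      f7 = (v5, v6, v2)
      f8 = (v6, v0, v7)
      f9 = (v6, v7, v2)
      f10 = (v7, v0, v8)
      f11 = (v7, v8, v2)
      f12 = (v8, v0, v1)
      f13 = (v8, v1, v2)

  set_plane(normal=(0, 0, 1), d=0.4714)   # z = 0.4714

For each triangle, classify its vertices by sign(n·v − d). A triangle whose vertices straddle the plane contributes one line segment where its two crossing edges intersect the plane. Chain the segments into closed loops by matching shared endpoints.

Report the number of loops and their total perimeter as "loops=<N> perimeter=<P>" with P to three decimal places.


Straddling triangles (7 of 14):
  (v1,v3,v2) [--+] → (1.04317, 1.30813, 0.4714)–(1.67312, 0, 0.4714)  len=1.4519
  (v3,v4,v2) [--+] → (-0.372291, 1.63117, 0.4714)–(1.04317, 1.30813, 0.4714)  len=1.4519
  (v4,v5,v2) [--+] → (-1.50744, 0.725964, 0.4714)–(-0.372291, 1.63117, 0.4714)  len=1.4519
  (v5,v6,v2) [--+] → (-1.50744, -0.725964, 0.4714)–(-1.50744, 0.725964, 0.4714)  len=1.4519
  (v6,v7,v2) [--+] → (-0.372291, -1.63117, 0.4714)–(-1.50744, -0.725964, 0.4714)  len=1.4519
  (v7,v8,v2) [--+] → (1.04317, -1.30813, 0.4714)–(-0.372291, -1.63117, 0.4714)  len=1.4519
  (v8,v1,v2) [--+] → (1.67312, 0, 0.4714)–(1.04317, -1.30813, 0.4714)  len=1.4519

Chained into 1 loop(s):
  loop 1: 7 segments, perimeter = 10.1632
Total perimeter = 10.163

loops=1 perimeter=10.163


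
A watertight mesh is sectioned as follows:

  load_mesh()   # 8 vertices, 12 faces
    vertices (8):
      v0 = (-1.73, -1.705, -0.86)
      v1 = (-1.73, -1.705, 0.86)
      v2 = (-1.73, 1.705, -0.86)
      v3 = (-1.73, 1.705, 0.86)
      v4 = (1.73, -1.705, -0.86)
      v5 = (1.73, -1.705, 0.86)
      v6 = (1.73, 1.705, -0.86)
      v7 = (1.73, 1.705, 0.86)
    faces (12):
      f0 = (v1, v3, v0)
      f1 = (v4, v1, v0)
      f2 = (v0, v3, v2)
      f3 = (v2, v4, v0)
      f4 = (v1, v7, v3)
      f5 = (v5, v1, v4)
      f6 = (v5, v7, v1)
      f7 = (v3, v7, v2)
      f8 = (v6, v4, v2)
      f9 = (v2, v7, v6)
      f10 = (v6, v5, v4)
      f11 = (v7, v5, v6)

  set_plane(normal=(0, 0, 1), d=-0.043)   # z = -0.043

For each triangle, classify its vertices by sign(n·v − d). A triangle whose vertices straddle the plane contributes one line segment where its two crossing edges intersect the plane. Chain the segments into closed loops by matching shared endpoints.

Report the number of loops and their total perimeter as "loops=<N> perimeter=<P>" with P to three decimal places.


Straddling triangles (8 of 12):
  (v1,v3,v0) [++-] → (-1.73, -0.08525, -0.043)–(-1.73, -1.705, -0.043)  len=1.6198
  (v4,v1,v0) [-+-] → (0.0865, -1.705, -0.043)–(-1.73, -1.705, -0.043)  len=1.8165
  (v0,v3,v2) [-+-] → (-1.73, -0.08525, -0.043)–(-1.73, 1.705, -0.043)  len=1.7903
  (v5,v1,v4) [++-] → (0.0865, -1.705, -0.043)–(1.73, -1.705, -0.043)  len=1.6435
  (v3,v7,v2) [++-] → (-0.0865, 1.705, -0.043)–(-1.73, 1.705, -0.043)  len=1.6435
  (v2,v7,v6) [-+-] → (-0.0865, 1.705, -0.043)–(1.73, 1.705, -0.043)  len=1.8165
  (v6,v5,v4) [-+-] → (1.73, 0.08525, -0.043)–(1.73, -1.705, -0.043)  len=1.7903
  (v7,v5,v6) [++-] → (1.73, 0.08525, -0.043)–(1.73, 1.705, -0.043)  len=1.6198

Chained into 1 loop(s):
  loop 1: 8 segments, perimeter = 13.7400
Total perimeter = 13.740

loops=1 perimeter=13.740


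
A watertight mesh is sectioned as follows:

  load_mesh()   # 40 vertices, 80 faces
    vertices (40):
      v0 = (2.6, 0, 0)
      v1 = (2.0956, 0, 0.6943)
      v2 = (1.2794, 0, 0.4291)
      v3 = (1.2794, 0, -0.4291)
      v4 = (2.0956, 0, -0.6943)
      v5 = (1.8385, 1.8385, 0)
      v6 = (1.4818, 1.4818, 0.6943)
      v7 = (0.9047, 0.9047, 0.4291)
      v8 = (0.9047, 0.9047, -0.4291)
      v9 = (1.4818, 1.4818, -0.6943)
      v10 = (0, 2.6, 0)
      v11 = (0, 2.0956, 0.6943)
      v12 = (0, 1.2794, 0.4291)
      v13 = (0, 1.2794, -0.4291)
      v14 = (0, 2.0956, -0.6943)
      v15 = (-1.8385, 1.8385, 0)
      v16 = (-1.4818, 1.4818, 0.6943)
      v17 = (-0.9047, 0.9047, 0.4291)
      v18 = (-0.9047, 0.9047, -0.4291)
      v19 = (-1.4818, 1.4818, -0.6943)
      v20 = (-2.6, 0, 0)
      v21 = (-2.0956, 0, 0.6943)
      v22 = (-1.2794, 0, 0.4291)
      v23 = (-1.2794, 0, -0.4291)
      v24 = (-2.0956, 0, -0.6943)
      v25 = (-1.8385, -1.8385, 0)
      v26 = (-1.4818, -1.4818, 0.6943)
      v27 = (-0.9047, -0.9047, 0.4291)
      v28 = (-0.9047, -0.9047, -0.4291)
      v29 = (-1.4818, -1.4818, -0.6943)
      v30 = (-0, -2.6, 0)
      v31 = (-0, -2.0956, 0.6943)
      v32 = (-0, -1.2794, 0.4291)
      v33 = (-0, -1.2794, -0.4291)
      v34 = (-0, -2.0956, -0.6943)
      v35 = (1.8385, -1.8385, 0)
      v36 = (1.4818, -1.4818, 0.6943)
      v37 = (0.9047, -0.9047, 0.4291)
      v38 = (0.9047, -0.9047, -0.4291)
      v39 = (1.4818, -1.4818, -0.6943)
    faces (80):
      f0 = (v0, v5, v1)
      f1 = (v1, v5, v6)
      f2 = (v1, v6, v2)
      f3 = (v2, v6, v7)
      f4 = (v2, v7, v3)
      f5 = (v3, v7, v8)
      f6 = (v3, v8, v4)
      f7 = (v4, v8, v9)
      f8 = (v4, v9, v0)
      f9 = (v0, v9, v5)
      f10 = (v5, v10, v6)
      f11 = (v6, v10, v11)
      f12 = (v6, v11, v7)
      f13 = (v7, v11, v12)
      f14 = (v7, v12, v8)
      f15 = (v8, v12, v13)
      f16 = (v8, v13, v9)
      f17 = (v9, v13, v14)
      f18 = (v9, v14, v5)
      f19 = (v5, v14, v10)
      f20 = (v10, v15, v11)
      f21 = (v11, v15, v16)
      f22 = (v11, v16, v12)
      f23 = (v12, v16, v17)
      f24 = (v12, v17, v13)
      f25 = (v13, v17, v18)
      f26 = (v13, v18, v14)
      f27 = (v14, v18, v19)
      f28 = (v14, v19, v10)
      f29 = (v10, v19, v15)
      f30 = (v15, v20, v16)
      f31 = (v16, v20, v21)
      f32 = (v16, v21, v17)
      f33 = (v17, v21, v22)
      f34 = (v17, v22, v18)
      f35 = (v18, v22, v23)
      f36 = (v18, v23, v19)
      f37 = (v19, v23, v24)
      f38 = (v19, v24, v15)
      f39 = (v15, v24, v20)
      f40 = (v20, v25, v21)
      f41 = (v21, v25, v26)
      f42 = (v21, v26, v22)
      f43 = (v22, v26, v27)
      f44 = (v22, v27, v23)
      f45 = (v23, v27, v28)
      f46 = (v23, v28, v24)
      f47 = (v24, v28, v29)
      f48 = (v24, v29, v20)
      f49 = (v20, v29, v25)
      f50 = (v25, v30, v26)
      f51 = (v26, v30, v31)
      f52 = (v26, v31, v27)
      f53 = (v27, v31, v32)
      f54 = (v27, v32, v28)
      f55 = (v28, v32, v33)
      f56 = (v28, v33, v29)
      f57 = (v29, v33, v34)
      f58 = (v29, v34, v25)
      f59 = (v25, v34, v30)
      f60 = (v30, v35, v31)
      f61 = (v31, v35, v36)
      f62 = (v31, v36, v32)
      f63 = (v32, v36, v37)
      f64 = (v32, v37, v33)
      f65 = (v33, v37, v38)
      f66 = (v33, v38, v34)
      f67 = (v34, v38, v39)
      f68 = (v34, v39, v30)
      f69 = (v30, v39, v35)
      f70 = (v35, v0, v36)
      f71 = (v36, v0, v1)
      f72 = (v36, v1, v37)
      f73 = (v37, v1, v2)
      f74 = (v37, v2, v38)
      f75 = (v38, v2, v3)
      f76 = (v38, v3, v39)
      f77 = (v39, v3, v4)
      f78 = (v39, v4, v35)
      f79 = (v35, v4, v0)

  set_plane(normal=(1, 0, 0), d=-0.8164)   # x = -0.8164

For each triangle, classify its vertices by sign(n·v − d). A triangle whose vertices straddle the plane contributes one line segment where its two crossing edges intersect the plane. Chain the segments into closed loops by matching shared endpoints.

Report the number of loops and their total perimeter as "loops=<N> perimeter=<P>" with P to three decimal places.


loops=2 perimeter=8.582

Straddling triangles (20 of 80):
  (v10,v15,v11) [+-+] → (-0.8164, 2.26185, 0)–(-0.8164, 1.98143, 0.385991)  len=0.4771
  (v11,v15,v16) [+--] → (-0.8164, 1.98143, 0.385991)–(-0.8164, 1.75743, 0.6943)  len=0.3811
  (v11,v16,v12) [+-+] → (-0.8164, 1.75743, 0.6943)–(-0.8164, 1.39091, 0.575212)  len=0.3854
  (v12,v16,v17) [+--] → (-0.8164, 1.39091, 0.575212)–(-0.8164, 0.941271, 0.4291)  len=0.4728
  (v12,v17,v13) [+-+] → (-0.8164, 0.941271, 0.4291)–(-0.8164, 0.941271, 0.345338)  len=0.0838
  (v13,v17,v18) [+--] → (-0.8164, 0.941271, 0.345338)–(-0.8164, 0.941271, -0.4291)  len=0.7744
  (v13,v18,v14) [+-+] → (-0.8164, 0.941271, -0.4291)–(-0.8164, 1.02093, -0.454984)  len=0.0838
  (v14,v18,v19) [+--] → (-0.8164, 1.02093, -0.454984)–(-0.8164, 1.75743, -0.6943)  len=0.7744
  (v14,v19,v10) [+-+] → (-0.8164, 1.75743, -0.6943)–(-0.8164, 1.98393, -0.382526)  len=0.3854
  (v10,v19,v15) [+--] → (-0.8164, 1.98393, -0.382526)–(-0.8164, 2.26185, 0)  len=0.4728
  (v25,v30,v26) [-+-] → (-0.8164, -2.26185, 0)–(-0.8164, -1.98393, 0.382526)  len=0.4728
  (v26,v30,v31) [-++] → (-0.8164, -1.98393, 0.382526)–(-0.8164, -1.75743, 0.6943)  len=0.3854
  (v26,v31,v27) [-+-] → (-0.8164, -1.75743, 0.6943)–(-0.8164, -1.02093, 0.454984)  len=0.7744
  (v27,v31,v32) [-++] → (-0.8164, -1.02093, 0.454984)–(-0.8164, -0.941271, 0.4291)  len=0.0838
  (v27,v32,v28) [-+-] → (-0.8164, -0.941271, 0.4291)–(-0.8164, -0.941271, -0.345338)  len=0.7744
  (v28,v32,v33) [-++] → (-0.8164, -0.941271, -0.345338)–(-0.8164, -0.941271, -0.4291)  len=0.0838
  (v28,v33,v29) [-+-] → (-0.8164, -0.941271, -0.4291)–(-0.8164, -1.39091, -0.575212)  len=0.4728
  (v29,v33,v34) [-++] → (-0.8164, -1.39091, -0.575212)–(-0.8164, -1.75743, -0.6943)  len=0.3854
  (v29,v34,v25) [-+-] → (-0.8164, -1.75743, -0.6943)–(-0.8164, -1.98143, -0.385991)  len=0.3811
  (v25,v34,v30) [-++] → (-0.8164, -1.98143, -0.385991)–(-0.8164, -2.26185, 0)  len=0.4771

Chained into 2 loop(s):
  loop 1: 10 segments, perimeter = 4.2909
  loop 2: 10 segments, perimeter = 4.2909
Total perimeter = 8.582


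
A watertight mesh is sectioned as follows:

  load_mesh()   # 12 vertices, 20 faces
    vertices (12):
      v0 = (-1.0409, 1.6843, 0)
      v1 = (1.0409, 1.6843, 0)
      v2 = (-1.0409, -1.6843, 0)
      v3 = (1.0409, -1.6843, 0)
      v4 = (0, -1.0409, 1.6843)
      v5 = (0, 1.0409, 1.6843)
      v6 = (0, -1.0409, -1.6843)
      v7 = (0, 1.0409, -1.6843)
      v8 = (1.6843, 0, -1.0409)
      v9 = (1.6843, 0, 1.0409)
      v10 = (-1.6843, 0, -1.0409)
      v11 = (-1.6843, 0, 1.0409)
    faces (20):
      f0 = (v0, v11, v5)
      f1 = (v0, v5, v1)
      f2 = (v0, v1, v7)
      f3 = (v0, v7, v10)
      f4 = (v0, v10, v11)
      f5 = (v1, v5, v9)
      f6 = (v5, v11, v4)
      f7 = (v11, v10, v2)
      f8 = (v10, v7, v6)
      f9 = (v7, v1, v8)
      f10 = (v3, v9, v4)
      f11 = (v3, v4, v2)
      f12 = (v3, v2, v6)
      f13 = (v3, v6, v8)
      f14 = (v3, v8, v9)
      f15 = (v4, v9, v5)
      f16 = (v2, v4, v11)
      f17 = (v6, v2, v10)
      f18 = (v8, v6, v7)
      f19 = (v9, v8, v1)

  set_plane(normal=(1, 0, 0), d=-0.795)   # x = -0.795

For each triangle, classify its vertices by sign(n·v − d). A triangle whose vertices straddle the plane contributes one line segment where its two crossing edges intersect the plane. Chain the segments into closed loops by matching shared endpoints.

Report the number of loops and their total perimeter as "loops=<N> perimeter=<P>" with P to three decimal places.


loops=1 perimeter=9.461

Straddling triangles (10 of 20):
  (v0,v11,v5) [--+] → (-0.795, 0.549589, 1.38061)–(-0.795, 1.5323, 0.397895)  len=1.3898
  (v0,v5,v1) [-++] → (-0.795, 1.5323, 0.397895)–(-0.795, 1.6843, 0)  len=0.4259
  (v0,v1,v7) [-++] → (-0.795, 1.6843, 0)–(-0.795, 1.5323, -0.397895)  len=0.4259
  (v0,v7,v10) [-+-] → (-0.795, 1.5323, -0.397895)–(-0.795, 0.549589, -1.38061)  len=1.3898
  (v5,v11,v4) [+-+] → (-0.795, 0.549589, 1.38061)–(-0.795, -0.549589, 1.38061)  len=1.0992
  (v10,v7,v6) [-++] → (-0.795, 0.549589, -1.38061)–(-0.795, -0.549589, -1.38061)  len=1.0992
  (v3,v4,v2) [++-] → (-0.795, -1.5323, 0.397895)–(-0.795, -1.6843, 0)  len=0.4259
  (v3,v2,v6) [+-+] → (-0.795, -1.6843, 0)–(-0.795, -1.5323, -0.397895)  len=0.4259
  (v2,v4,v11) [-+-] → (-0.795, -1.5323, 0.397895)–(-0.795, -0.549589, 1.38061)  len=1.3898
  (v6,v2,v10) [+--] → (-0.795, -1.5323, -0.397895)–(-0.795, -0.549589, -1.38061)  len=1.3898

Chained into 1 loop(s):
  loop 1: 10 segments, perimeter = 9.4612
Total perimeter = 9.461


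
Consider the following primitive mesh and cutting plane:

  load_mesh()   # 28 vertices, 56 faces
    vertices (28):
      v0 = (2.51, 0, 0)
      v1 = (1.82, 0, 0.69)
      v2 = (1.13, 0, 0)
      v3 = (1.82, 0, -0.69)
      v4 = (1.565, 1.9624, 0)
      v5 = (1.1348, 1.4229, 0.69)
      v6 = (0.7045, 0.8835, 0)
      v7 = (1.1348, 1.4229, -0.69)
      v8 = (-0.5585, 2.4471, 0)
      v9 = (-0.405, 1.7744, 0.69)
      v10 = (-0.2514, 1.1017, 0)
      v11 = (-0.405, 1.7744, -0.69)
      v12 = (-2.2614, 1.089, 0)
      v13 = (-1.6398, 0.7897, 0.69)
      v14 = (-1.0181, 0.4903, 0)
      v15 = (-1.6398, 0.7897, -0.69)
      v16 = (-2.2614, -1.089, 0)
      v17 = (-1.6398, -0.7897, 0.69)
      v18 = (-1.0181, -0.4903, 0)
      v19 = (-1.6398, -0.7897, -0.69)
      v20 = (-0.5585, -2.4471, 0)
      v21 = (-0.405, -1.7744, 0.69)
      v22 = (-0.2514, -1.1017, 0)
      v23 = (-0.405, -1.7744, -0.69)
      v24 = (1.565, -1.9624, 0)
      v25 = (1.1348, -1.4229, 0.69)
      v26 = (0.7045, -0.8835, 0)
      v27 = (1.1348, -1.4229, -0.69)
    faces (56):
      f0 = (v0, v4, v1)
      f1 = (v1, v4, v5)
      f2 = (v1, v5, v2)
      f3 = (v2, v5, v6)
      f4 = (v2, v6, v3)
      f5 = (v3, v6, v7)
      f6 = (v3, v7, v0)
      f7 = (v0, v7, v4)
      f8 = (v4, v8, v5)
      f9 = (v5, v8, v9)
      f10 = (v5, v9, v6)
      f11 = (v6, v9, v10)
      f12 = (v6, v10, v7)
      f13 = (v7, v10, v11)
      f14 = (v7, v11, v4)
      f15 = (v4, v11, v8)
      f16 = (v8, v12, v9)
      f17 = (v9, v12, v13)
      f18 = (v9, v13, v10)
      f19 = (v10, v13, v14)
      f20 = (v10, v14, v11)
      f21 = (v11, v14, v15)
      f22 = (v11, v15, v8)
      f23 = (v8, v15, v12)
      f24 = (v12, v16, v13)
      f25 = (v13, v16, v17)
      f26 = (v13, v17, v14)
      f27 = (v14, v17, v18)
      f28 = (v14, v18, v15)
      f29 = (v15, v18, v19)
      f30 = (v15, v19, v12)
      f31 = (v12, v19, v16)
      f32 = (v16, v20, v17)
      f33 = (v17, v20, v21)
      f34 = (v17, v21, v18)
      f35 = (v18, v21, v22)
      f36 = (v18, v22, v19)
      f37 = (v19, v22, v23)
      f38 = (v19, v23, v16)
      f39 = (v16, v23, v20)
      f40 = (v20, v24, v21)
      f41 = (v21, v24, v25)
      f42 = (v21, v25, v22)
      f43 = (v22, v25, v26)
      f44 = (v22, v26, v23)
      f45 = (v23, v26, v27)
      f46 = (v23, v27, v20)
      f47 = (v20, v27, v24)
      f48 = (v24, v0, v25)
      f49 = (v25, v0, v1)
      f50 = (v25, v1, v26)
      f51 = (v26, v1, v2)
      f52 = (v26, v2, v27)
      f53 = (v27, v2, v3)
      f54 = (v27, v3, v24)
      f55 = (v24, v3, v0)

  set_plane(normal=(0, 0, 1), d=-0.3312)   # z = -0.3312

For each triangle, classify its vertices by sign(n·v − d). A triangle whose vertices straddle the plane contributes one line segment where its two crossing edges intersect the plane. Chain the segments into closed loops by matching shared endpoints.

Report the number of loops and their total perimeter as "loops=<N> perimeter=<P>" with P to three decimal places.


Straddling triangles (28 of 56):
  (v2,v6,v3) [++-] → (1.23994, 0.45942, -0.3312)–(1.4612, 0, -0.3312)  len=0.5099
  (v3,v6,v7) [-+-] → (1.23994, 0.45942, -0.3312)–(0.911044, 1.14241, -0.3312)  len=0.7581
  (v3,v7,v0) [--+] → (1.8499, 0.682992, -0.3312)–(2.1788, 0, -0.3312)  len=0.7581
  (v0,v7,v4) [+-+] → (1.8499, 0.682992, -0.3312)–(1.3585, 1.70344, -0.3312)  len=1.1326
  (v6,v10,v7) [++-] → (0.413976, 1.25588, -0.3312)–(0.911044, 1.14241, -0.3312)  len=0.5099
  (v7,v10,v11) [-+-] → (0.413976, 1.25588, -0.3312)–(-0.325128, 1.4246, -0.3312)  len=0.7581
  (v7,v11,v4) [--+] → (0.6194, 1.87216, -0.3312)–(1.3585, 1.70344, -0.3312)  len=0.7581
  (v4,v11,v8) [+-+] → (0.6194, 1.87216, -0.3312)–(-0.48482, 2.1242, -0.3312)  len=1.1326
  (v10,v14,v11) [++-] → (-0.723812, 1.10667, -0.3312)–(-0.325128, 1.4246, -0.3312)  len=0.5099
  (v11,v14,v15) [-+-] → (-0.723812, 1.10667, -0.3312)–(-1.31652, 0.634012, -0.3312)  len=0.7581
  (v11,v15,v8) [--+] → (-1.07752, 1.65155, -0.3312)–(-0.48482, 2.1242, -0.3312)  len=0.7581
  (v8,v15,v12) [+-+] → (-1.07752, 1.65155, -0.3312)–(-1.96303, 0.945336, -0.3312)  len=1.1326
  (v14,v18,v15) [++-] → (-1.31652, 0.1241, -0.3312)–(-1.31652, 0.634012, -0.3312)  len=0.5099
  (v15,v18,v19) [-+-] → (-1.31652, 0.1241, -0.3312)–(-1.31652, -0.634012, -0.3312)  len=0.7581
  (v15,v19,v12) [--+] → (-1.96303, 0.187224, -0.3312)–(-1.96303, 0.945336, -0.3312)  len=0.7581
  (v12,v19,v16) [+-+] → (-1.96303, 0.187224, -0.3312)–(-1.96303, -0.945336, -0.3312)  len=1.1326
  (v18,v22,v19) [++-] → (-0.917832, -0.95194, -0.3312)–(-1.31652, -0.634012, -0.3312)  len=0.5099
  (v19,v22,v23) [-+-] → (-0.917832, -0.95194, -0.3312)–(-0.325128, -1.4246, -0.3312)  len=0.7581
  (v19,v23,v16) [--+] → (-1.37033, -1.41799, -0.3312)–(-1.96303, -0.945336, -0.3312)  len=0.7581
  (v16,v23,v20) [+-+] → (-1.37033, -1.41799, -0.3312)–(-0.48482, -2.1242, -0.3312)  len=1.1326
  (v22,v26,v23) [++-] → (0.17194, -1.31113, -0.3312)–(-0.325128, -1.4246, -0.3312)  len=0.5099
  (v23,v26,v27) [-+-] → (0.17194, -1.31113, -0.3312)–(0.911044, -1.14241, -0.3312)  len=0.7581
  (v23,v27,v20) [--+] → (0.254284, -1.95548, -0.3312)–(-0.48482, -2.1242, -0.3312)  len=0.7581
  (v20,v27,v24) [+-+] → (0.254284, -1.95548, -0.3312)–(1.3585, -1.70344, -0.3312)  len=1.1326
  (v26,v2,v27) [++-] → (1.1323, -0.682992, -0.3312)–(0.911044, -1.14241, -0.3312)  len=0.5099
  (v27,v2,v3) [-+-] → (1.1323, -0.682992, -0.3312)–(1.4612, 0, -0.3312)  len=0.7581
  (v27,v3,v24) [--+] → (1.6874, -1.02045, -0.3312)–(1.3585, -1.70344, -0.3312)  len=0.7581
  (v24,v3,v0) [+-+] → (1.6874, -1.02045, -0.3312)–(2.1788, 0, -0.3312)  len=1.1326

Chained into 2 loop(s):
  loop 1: 14 segments, perimeter = 8.8760
  loop 2: 14 segments, perimeter = 13.2349
Total perimeter = 22.111

loops=2 perimeter=22.111


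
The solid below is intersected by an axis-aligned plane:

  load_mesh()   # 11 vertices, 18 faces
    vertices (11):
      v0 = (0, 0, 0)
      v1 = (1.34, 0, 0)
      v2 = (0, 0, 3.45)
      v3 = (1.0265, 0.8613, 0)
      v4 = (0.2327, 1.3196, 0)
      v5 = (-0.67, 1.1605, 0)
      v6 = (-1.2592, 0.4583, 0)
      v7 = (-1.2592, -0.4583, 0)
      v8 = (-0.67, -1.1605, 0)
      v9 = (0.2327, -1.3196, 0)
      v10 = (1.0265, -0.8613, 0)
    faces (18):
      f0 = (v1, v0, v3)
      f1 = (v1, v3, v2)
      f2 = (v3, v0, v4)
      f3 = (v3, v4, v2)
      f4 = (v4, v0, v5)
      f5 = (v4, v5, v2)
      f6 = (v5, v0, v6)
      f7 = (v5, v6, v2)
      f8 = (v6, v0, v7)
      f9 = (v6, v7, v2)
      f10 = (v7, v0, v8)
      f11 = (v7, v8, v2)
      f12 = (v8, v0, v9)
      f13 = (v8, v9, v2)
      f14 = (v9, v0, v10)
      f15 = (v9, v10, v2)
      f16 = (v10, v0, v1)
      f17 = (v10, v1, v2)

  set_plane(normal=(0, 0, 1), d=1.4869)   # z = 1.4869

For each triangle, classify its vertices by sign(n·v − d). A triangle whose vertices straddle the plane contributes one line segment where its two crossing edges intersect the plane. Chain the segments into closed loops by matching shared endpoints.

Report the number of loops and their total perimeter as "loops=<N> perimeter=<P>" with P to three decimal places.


Straddling triangles (9 of 18):
  (v1,v3,v2) [--+] → (0.584093, 0.490092, 1.4869)–(0.762479, 0, 1.4869)  len=0.5215
  (v3,v4,v2) [--+] → (0.13241, 0.750872, 1.4869)–(0.584093, 0.490092, 1.4869)  len=0.5216
  (v4,v5,v2) [--+] → (-0.38124, 0.660341, 1.4869)–(0.13241, 0.750872, 1.4869)  len=0.5216
  (v5,v6,v2) [--+] → (-0.716503, 0.260779, 1.4869)–(-0.38124, 0.660341, 1.4869)  len=0.5216
  (v6,v7,v2) [--+] → (-0.716503, -0.260779, 1.4869)–(-0.716503, 0.260779, 1.4869)  len=0.5216
  (v7,v8,v2) [--+] → (-0.38124, -0.660341, 1.4869)–(-0.716503, -0.260779, 1.4869)  len=0.5216
  (v8,v9,v2) [--+] → (0.13241, -0.750872, 1.4869)–(-0.38124, -0.660341, 1.4869)  len=0.5216
  (v9,v10,v2) [--+] → (0.584093, -0.490092, 1.4869)–(0.13241, -0.750872, 1.4869)  len=0.5216
  (v10,v1,v2) [--+] → (0.762479, 0, 1.4869)–(0.584093, -0.490092, 1.4869)  len=0.5215

Chained into 1 loop(s):
  loop 1: 9 segments, perimeter = 4.6941
Total perimeter = 4.694

loops=1 perimeter=4.694
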